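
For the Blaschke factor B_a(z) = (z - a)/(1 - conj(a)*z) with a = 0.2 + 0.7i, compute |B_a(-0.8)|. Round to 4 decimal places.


Step 1: Numerator z0 - a = -0.8 - (0.2 + 0.7i) = -1 - 0.7i
Step 2: Denominator 1 - conj(a)*z0 = 1 - (0.2 - 0.7i)*(-0.8) = 1.16 - 0.56i
Step 3: |z0 - a|^2 = (-1)^2 + (-0.7)^2 = 1.49; |1 - conj(a)*z0|^2 = 1.16^2 + (-0.56)^2 = 1.6592
Step 4: |B_a(-0.8)| = sqrt(1.49 / 1.6592) = sqrt(0.898023)
Step 5: = 0.9476

0.9476


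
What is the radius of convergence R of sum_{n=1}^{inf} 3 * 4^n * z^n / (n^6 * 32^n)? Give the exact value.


Step 1: General term a_n = 3 * 4^n / (n^6 * 32^n)
Step 2: By the root test, |a_n|^(1/n) = 3^(1/n) * 4 / (n^(6/n) * 32) -> 4/32 as n -> infinity (since 3^(1/n) -> 1 and n^(6/n) -> 1)
Step 3: R = 1/lim|a_n|^(1/n) = 32/4 = 8

8


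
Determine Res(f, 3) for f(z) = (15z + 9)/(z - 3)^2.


Step 1: Pole of order 2 at z = 3
Step 2: Res = lim d/dz [(z - 3)^2 * f(z)] as z -> 3
Step 3: (z - 3)^2 * f(z) = 15z + 9
Step 4: d/dz[15z + 9] = 15

15


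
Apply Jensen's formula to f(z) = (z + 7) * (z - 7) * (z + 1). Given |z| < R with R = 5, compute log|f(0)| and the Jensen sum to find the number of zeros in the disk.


Jensen's formula: (1/2pi)*integral log|f(Re^it)|dt = log|f(0)| + sum_{|a_k|<R} log(R/|a_k|)
Step 1: f(0) = 7 * (-7) * 1 = -49
Step 2: log|f(0)| = log|-7| + log|7| + log|-1| = 3.8918
Step 3: Zeros inside |z| < 5: -1
Step 4: Jensen sum = log(5/1) = 1.6094
Step 5: n(R) = number of terms in the Jensen sum = count of zeros inside |z| < 5 = 1

1


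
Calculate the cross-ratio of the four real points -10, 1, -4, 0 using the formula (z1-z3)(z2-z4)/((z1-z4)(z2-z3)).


Step 1: (z1-z3)(z2-z4) = (-6) * 1 = -6
Step 2: (z1-z4)(z2-z3) = (-10) * 5 = -50
Step 3: Cross-ratio = 6/50 = 3/25

3/25


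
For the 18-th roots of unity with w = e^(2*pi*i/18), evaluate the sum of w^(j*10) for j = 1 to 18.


Step 1: The sum sum_{j=1}^{n} w^(k*j) equals n if n | k, else 0.
Step 2: Here n = 18, k = 10
Step 3: Does n divide k? 18 | 10 -> False
Step 4: Sum = 0

0


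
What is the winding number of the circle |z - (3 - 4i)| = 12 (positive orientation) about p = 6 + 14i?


Step 1: Center c = (3, -4), radius = 12
Step 2: |p - c|^2 = 3^2 + 18^2 = 333
Step 3: r^2 = 144
Step 4: |p-c| > r so winding number = 0

0


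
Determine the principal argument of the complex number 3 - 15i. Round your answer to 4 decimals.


Step 1: z = 3 - 15i
Step 2: arg(z) = atan2(-15, 3)
Step 3: arg(z) = -1.3734

-1.3734


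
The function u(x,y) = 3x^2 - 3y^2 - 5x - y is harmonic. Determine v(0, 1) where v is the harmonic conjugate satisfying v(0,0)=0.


Step 1: v_x = -u_y = 6y + 1
Step 2: v_y = u_x = 6x - 5
Step 3: v = 6xy + x - 5y + C
Step 4: v(0,0) = 0 => C = 0
Step 5: v(0, 1) = -5

-5


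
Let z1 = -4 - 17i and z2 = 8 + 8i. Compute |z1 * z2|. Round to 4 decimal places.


Step 1: |z1| = sqrt((-4)^2 + (-17)^2) = sqrt(305)
Step 2: |z2| = sqrt(8^2 + 8^2) = sqrt(128)
Step 3: |z1*z2| = |z1|*|z2| = sqrt(305) * sqrt(128) = sqrt(305 * 128) = sqrt(39040)
Step 4: = 197.5854

197.5854


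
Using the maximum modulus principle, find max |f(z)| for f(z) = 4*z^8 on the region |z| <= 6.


Step 1: On |z| = 6, |f(z)| = 4 * |z|^8 = 4 * 6^8
Step 2: By maximum modulus principle, maximum is on boundary.
Step 3: Maximum = 4 * 1679616 = 6718464

6718464


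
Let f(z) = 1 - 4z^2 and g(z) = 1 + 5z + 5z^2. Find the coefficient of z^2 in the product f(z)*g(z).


Step 1: z^2 term in f*g comes from: (1)*(5z^2) + (0)*(5z) + (-4z^2)*(1)
Step 2: = 5 + 0 - 4
Step 3: = 1

1


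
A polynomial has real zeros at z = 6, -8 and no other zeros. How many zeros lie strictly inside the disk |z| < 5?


Step 1: Check each root:
  z = 6: |6| = 6 >= 5
  z = -8: |-8| = 8 >= 5
Step 2: Count = 0

0


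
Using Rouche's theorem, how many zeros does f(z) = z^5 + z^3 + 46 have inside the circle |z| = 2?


Step 1: On |z| = 2 the three terms have sizes |z^5| = 2^5 = 32, |z^3| = 2^3 = 8, |46| = 46
Step 2: The dominant term is g(z) = 46; let h(z) = z^5 + z^3 so f = g + h
Step 3: On |z| = 2: |g| = 46 and |h| <= 32 + 8 = 40
Step 4: Since 46 > 40, |h| < |g| on |z| = 2, so by Rouche f has the same number of zeros as g inside |z| < 2
Step 5: g(z) = 46 is a nonzero constant with no zeros inside |z| < 2. Answer = 0

0


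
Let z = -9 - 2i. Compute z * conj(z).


Step 1: conj(z) = -9 + 2i
Step 2: z * conj(z) = (-9)^2 + (-2)^2
Step 3: = 81 + 4 = 85

85


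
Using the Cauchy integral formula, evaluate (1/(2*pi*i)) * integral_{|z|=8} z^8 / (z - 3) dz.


Step 1: f(z) = z^8, a = 3 is inside |z| = 8
Step 2: By Cauchy integral formula: (1/(2pi*i)) * integral = f(a)
Step 3: f(3) = 3^8 = 6561

6561


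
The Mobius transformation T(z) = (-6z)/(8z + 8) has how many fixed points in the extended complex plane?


Step 1: Fixed points satisfy T(z) = z
Step 2: 8z^2 + 14z = 0
Step 3: Discriminant = 14^2 - 4*8*0 = 196
Step 4: Number of fixed points = 2

2


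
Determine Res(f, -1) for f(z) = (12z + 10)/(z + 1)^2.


Step 1: Pole of order 2 at z = -1
Step 2: Res = lim d/dz [(z + 1)^2 * f(z)] as z -> -1
Step 3: (z + 1)^2 * f(z) = 12z + 10
Step 4: d/dz[12z + 10] = 12

12


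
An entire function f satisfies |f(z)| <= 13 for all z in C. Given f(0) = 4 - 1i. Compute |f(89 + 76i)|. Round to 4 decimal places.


Step 1: By Liouville's theorem, a bounded entire function is constant.
Step 2: f(z) = f(0) = 4 - 1i for all z.
Step 3: |f(w)| = |4 - 1i| = sqrt(16 + 1)
Step 4: = 4.1231

4.1231


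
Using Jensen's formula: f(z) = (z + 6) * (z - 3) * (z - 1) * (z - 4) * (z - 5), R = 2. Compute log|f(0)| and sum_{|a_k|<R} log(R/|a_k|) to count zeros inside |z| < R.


Jensen's formula: (1/2pi)*integral log|f(Re^it)|dt = log|f(0)| + sum_{|a_k|<R} log(R/|a_k|)
Step 1: f(0) = 6 * (-3) * (-1) * (-4) * (-5) = 360
Step 2: log|f(0)| = log|-6| + log|3| + log|1| + log|4| + log|5| = 5.8861
Step 3: Zeros inside |z| < 2: 1
Step 4: Jensen sum = log(2/1) = 0.6931
Step 5: n(R) = number of terms in the Jensen sum = count of zeros inside |z| < 2 = 1

1


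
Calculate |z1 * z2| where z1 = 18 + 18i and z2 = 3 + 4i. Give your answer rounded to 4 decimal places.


Step 1: |z1| = sqrt(18^2 + 18^2) = sqrt(648)
Step 2: |z2| = sqrt(3^2 + 4^2) = sqrt(25)
Step 3: |z1*z2| = |z1|*|z2| = sqrt(648) * sqrt(25) = sqrt(648 * 25) = sqrt(16200)
Step 4: = 127.2792

127.2792


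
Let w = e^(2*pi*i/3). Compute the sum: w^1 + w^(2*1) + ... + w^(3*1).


Step 1: The sum sum_{j=1}^{n} w^(k*j) equals n if n | k, else 0.
Step 2: Here n = 3, k = 1
Step 3: Does n divide k? 3 | 1 -> False
Step 4: Sum = 0

0


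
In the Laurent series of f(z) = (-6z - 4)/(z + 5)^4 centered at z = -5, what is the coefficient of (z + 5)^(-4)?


Step 1: Write the numerator in powers of (z + 5): -6z - 4 = -6(z + 5) + (-6*(-5) - 4) = -6(z + 5) + 26
Step 2: Divide by (z + 5)^4: f(z) = 26(z + 5)^(-4) - 6(z + 5)^(-3)
Step 3: This finite sum is the Laurent series of f about z = -5.
Step 4: Coefficient of (z + 5)^(-4) = -6*(-5) - 4 = 26

26


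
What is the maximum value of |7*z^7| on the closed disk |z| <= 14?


Step 1: On |z| = 14, |f(z)| = 7 * |z|^7 = 7 * 14^7
Step 2: By maximum modulus principle, maximum is on boundary.
Step 3: Maximum = 7 * 105413504 = 737894528

737894528


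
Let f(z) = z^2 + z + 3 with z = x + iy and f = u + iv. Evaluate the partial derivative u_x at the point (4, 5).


Step 1: f(z) = (x+iy)^2 + (x+iy) + 3
Step 2: u = (x^2 - y^2) + x + 3
Step 3: u_x = 2x + 1
Step 4: At (4, 5): u_x = 8 + 1 = 9

9


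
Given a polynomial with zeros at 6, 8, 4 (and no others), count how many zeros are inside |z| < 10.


Step 1: Check each root:
  z = 6: |6| = 6 < 10
  z = 8: |8| = 8 < 10
  z = 4: |4| = 4 < 10
Step 2: Count = 3

3


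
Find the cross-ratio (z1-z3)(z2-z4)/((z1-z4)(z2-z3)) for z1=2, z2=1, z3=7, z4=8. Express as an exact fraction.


Step 1: (z1-z3)(z2-z4) = (-5) * (-7) = 35
Step 2: (z1-z4)(z2-z3) = (-6) * (-6) = 36
Step 3: Cross-ratio = 35/36 = 35/36

35/36


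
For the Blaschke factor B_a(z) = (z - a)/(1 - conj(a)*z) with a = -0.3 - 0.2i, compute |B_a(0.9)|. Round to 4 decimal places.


Step 1: Numerator z0 - a = 0.9 - (-0.3 - 0.2i) = 1.2 + 0.2i
Step 2: Denominator 1 - conj(a)*z0 = 1 - (-0.3 + 0.2i)*0.9 = 1.27 - 0.18i
Step 3: |z0 - a|^2 = 1.2^2 + 0.2^2 = 1.48; |1 - conj(a)*z0|^2 = 1.27^2 + (-0.18)^2 = 1.6453
Step 4: |B_a(0.9)| = sqrt(1.48 / 1.6453) = sqrt(0.899532)
Step 5: = 0.9484

0.9484


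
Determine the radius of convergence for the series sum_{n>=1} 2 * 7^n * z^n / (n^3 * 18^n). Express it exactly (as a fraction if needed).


Step 1: General term a_n = 2 * 7^n / (n^3 * 18^n)
Step 2: By the root test, |a_n|^(1/n) = 2^(1/n) * 7 / (n^(3/n) * 18) -> 7/18 as n -> infinity (since 2^(1/n) -> 1 and n^(3/n) -> 1)
Step 3: R = 1/lim|a_n|^(1/n) = 18/7

18/7


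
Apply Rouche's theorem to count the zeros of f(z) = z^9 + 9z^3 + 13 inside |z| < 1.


Step 1: On |z| = 1 the three terms have sizes |z^9| = 1^9 = 1, |9z^3| = 9*1^3 = 9, |13| = 13
Step 2: The dominant term is g(z) = 13; let h(z) = z^9 + 9z^3 so f = g + h
Step 3: On |z| = 1: |g| = 13 and |h| <= 1 + 9 = 10
Step 4: Since 13 > 10, |h| < |g| on |z| = 1, so by Rouche f has the same number of zeros as g inside |z| < 1
Step 5: g(z) = 13 is a nonzero constant with no zeros inside |z| < 1. Answer = 0

0


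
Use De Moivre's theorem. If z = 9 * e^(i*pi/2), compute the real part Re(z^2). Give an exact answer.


Step 1: By De Moivre's theorem, z^2 = 9^2 * e^(i*2*pi/2) = 81 * (cos(pi) + i*sin(pi))
Step 2: |z|^2 = 9^2 = 81
Step 3: The angle pi already lies in [0, 2*pi)
Step 4: cos(pi) = -1
Step 5: Re(z^2) = 81 * (-1) = -81

-81


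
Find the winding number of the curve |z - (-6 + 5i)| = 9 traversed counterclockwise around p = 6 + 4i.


Step 1: Center c = (-6, 5), radius = 9
Step 2: |p - c|^2 = 12^2 + (-1)^2 = 145
Step 3: r^2 = 81
Step 4: |p-c| > r so winding number = 0

0


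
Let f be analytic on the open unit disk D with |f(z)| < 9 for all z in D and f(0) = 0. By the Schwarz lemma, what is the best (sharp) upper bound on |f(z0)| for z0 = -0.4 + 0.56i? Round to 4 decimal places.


Step 1: g = f/9 maps D -> D with g(0) = 0, so by the Schwarz lemma |g(z)| <= |z|, i.e. |f(z)| <= 9|z|; this is sharp (f(z) = 9z).
Step 2: |z0|^2 = (-0.4)^2 + 0.56^2 = 0.4736
Step 3: |z0| = sqrt(0.4736) = 0.688186
Step 4: Best bound = 9 * |z0| = 9 * 0.688186 = 6.1937

6.1937


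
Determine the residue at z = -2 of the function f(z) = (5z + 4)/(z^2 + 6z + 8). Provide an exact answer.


Step 1: Q(z) = z^2 + 6z + 8 = (z + 2)(z + 4)
Step 2: Q'(z) = 2z + 6
Step 3: Q'(-2) = 2, P(-2) = -6
Step 4: Res = P(-2)/Q'(-2) = -6/2 = -3

-3


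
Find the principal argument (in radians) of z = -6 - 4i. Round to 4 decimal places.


Step 1: z = -6 - 4i
Step 2: arg(z) = atan2(-4, -6)
Step 3: arg(z) = -2.5536

-2.5536


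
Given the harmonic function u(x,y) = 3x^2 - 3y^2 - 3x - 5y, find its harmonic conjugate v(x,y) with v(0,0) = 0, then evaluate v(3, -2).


Step 1: v_x = -u_y = 6y + 5
Step 2: v_y = u_x = 6x - 3
Step 3: v = 6xy + 5x - 3y + C
Step 4: v(0,0) = 0 => C = 0
Step 5: v(3, -2) = -15

-15


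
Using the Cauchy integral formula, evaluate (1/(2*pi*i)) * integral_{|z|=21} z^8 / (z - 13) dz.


Step 1: f(z) = z^8, a = 13 is inside |z| = 21
Step 2: By Cauchy integral formula: (1/(2pi*i)) * integral = f(a)
Step 3: f(13) = 13^8 = 815730721

815730721


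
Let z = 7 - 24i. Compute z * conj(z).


Step 1: conj(z) = 7 + 24i
Step 2: z * conj(z) = 7^2 + (-24)^2
Step 3: = 49 + 576 = 625

625


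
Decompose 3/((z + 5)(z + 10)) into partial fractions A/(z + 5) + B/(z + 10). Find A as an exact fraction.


Step 1: Multiply both sides by (z + 5) and set z = -5
Step 2: A = 3 / (-5 + 10)
Step 3: A = 3 / 5
Step 4: A = 3/5

3/5


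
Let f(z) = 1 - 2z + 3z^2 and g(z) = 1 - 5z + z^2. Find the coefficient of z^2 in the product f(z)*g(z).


Step 1: z^2 term in f*g comes from: (1)*(z^2) + (-2z)*(-5z) + (3z^2)*(1)
Step 2: = 1 + 10 + 3
Step 3: = 14

14


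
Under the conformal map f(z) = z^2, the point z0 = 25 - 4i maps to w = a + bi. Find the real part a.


Step 1: z0 = 25 - 4i
Step 2: z0^2 = 25^2 - (-4)^2 - 200i
Step 3: real part = 625 - 16 = 609

609


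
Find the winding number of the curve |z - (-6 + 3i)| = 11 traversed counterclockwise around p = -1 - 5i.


Step 1: Center c = (-6, 3), radius = 11
Step 2: |p - c|^2 = 5^2 + (-8)^2 = 89
Step 3: r^2 = 121
Step 4: |p-c| < r so winding number = 1

1


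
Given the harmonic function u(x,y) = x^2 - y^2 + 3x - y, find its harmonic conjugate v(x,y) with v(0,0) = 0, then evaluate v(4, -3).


Step 1: v_x = -u_y = 2y + 1
Step 2: v_y = u_x = 2x + 3
Step 3: v = 2xy + x + 3y + C
Step 4: v(0,0) = 0 => C = 0
Step 5: v(4, -3) = -29

-29


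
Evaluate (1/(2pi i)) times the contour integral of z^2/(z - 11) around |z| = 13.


Step 1: f(z) = z^2, a = 11 is inside |z| = 13
Step 2: By Cauchy integral formula: (1/(2pi*i)) * integral = f(a)
Step 3: f(11) = 11^2 = 121

121


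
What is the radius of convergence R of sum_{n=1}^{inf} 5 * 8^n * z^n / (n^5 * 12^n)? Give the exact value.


Step 1: General term a_n = 5 * 8^n / (n^5 * 12^n)
Step 2: By the root test, |a_n|^(1/n) = 5^(1/n) * 8 / (n^(5/n) * 12) -> 8/12 as n -> infinity (since 5^(1/n) -> 1 and n^(5/n) -> 1)
Step 3: R = 1/lim|a_n|^(1/n) = 12/8 = 3/2

3/2


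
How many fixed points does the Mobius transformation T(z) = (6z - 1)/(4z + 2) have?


Step 1: Fixed points satisfy T(z) = z
Step 2: 4z^2 - 4z + 1 = 0
Step 3: Discriminant = (-4)^2 - 4*4*1 = 0
Step 4: Number of fixed points = 1

1


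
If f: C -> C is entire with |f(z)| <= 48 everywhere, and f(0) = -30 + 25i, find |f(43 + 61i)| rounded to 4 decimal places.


Step 1: By Liouville's theorem, a bounded entire function is constant.
Step 2: f(z) = f(0) = -30 + 25i for all z.
Step 3: |f(w)| = |-30 + 25i| = sqrt(900 + 625)
Step 4: = 39.0512

39.0512


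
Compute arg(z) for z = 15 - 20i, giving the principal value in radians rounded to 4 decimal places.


Step 1: z = 15 - 20i
Step 2: arg(z) = atan2(-20, 15)
Step 3: arg(z) = -0.9273

-0.9273


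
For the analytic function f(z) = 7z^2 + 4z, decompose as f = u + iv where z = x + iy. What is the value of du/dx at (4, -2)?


Step 1: f(z) = 7(x+iy)^2 + 4(x+iy) + 0
Step 2: u = 7(x^2 - y^2) + 4x + 0
Step 3: u_x = 14x + 4
Step 4: At (4, -2): u_x = 56 + 4 = 60

60


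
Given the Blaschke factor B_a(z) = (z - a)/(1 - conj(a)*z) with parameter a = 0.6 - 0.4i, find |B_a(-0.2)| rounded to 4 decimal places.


Step 1: Numerator z0 - a = -0.2 - (0.6 - 0.4i) = -0.8 + 0.4i
Step 2: Denominator 1 - conj(a)*z0 = 1 - (0.6 + 0.4i)*(-0.2) = 1.12 + 0.08i
Step 3: |z0 - a|^2 = (-0.8)^2 + 0.4^2 = 0.8; |1 - conj(a)*z0|^2 = 1.12^2 + 0.08^2 = 1.2608
Step 4: |B_a(-0.2)| = sqrt(0.8 / 1.2608) = sqrt(0.634518)
Step 5: = 0.7966

0.7966


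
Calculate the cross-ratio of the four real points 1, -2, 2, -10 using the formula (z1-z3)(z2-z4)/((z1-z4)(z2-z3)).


Step 1: (z1-z3)(z2-z4) = (-1) * 8 = -8
Step 2: (z1-z4)(z2-z3) = 11 * (-4) = -44
Step 3: Cross-ratio = 8/44 = 2/11

2/11


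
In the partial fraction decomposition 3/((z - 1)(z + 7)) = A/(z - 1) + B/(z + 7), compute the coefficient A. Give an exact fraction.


Step 1: Multiply both sides by (z - 1) and set z = 1
Step 2: A = 3 / (1 + 7)
Step 3: A = 3 / 8
Step 4: A = 3/8

3/8


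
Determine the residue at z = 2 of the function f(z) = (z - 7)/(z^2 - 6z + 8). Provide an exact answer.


Step 1: Q(z) = z^2 - 6z + 8 = (z - 2)(z - 4)
Step 2: Q'(z) = 2z - 6
Step 3: Q'(2) = -2, P(2) = -5
Step 4: Res = P(2)/Q'(2) = -5/(-2) = 5/2

5/2


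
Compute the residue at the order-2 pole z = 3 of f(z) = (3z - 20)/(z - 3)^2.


Step 1: Pole of order 2 at z = 3
Step 2: Res = lim d/dz [(z - 3)^2 * f(z)] as z -> 3
Step 3: (z - 3)^2 * f(z) = 3z - 20
Step 4: d/dz[3z - 20] = 3

3


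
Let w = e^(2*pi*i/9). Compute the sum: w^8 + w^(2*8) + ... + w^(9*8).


Step 1: The sum sum_{j=1}^{n} w^(k*j) equals n if n | k, else 0.
Step 2: Here n = 9, k = 8
Step 3: Does n divide k? 9 | 8 -> False
Step 4: Sum = 0

0


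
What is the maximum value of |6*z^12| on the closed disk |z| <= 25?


Step 1: On |z| = 25, |f(z)| = 6 * |z|^12 = 6 * 25^12
Step 2: By maximum modulus principle, maximum is on boundary.
Step 3: Maximum = 6 * 59604644775390625 = 357627868652343750

357627868652343750


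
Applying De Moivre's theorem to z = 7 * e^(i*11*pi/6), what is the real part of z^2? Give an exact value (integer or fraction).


Step 1: By De Moivre's theorem, z^2 = 7^2 * e^(i*2*11*pi/6) = 49 * (cos(11*pi/3) + i*sin(11*pi/3))
Step 2: |z|^2 = 7^2 = 49
Step 3: Reduce the angle mod 2*pi: 11*pi/3 - 2*pi = 5*pi/3
Step 4: cos(5*pi/3) = 1/2
Step 5: Re(z^2) = 49 * 1/2 = 49/2

49/2


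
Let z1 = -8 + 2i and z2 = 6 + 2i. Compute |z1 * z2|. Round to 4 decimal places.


Step 1: |z1| = sqrt((-8)^2 + 2^2) = sqrt(68)
Step 2: |z2| = sqrt(6^2 + 2^2) = sqrt(40)
Step 3: |z1*z2| = |z1|*|z2| = sqrt(68) * sqrt(40) = sqrt(68 * 40) = sqrt(2720)
Step 4: = 52.1536

52.1536


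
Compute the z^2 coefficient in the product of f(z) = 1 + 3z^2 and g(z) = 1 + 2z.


Step 1: z^2 term in f*g comes from: (1)*(0) + (0)*(2z) + (3z^2)*(1)
Step 2: = 0 + 0 + 3
Step 3: = 3

3


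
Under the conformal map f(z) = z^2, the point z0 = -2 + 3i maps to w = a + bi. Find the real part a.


Step 1: z0 = -2 + 3i
Step 2: z0^2 = (-2)^2 - 3^2 - 12i
Step 3: real part = 4 - 9 = -5

-5


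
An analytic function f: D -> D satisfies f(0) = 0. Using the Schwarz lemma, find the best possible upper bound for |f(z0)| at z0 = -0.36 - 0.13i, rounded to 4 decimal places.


Step 1: Schwarz lemma: if f: D -> D is analytic with f(0) = 0, then |f(z)| <= |z| for all z in D, and this is sharp (f(z) = z).
Step 2: |z0|^2 = (-0.36)^2 + (-0.13)^2 = 0.1465
Step 3: |z0| = sqrt(0.1465) = 0.382753
Step 4: Best bound = |z0| = 0.3828

0.3828


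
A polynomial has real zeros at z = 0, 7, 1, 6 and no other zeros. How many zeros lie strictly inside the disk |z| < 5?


Step 1: Check each root:
  z = 0: |0| = 0 < 5
  z = 7: |7| = 7 >= 5
  z = 1: |1| = 1 < 5
  z = 6: |6| = 6 >= 5
Step 2: Count = 2

2


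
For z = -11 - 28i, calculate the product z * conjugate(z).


Step 1: conj(z) = -11 + 28i
Step 2: z * conj(z) = (-11)^2 + (-28)^2
Step 3: = 121 + 784 = 905

905


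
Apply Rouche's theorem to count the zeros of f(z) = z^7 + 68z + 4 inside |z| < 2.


Step 1: On |z| = 2 the three terms have sizes |z^7| = 2^7 = 128, |68z| = 68*2 = 136, |4| = 4
Step 2: The dominant term is g(z) = 68z; let h(z) = z^7 + 4 so f = g + h
Step 3: On |z| = 2: |g| = 136 and |h| <= 128 + 4 = 132
Step 4: Since 136 > 132, |h| < |g| on |z| = 2, so by Rouche f has the same number of zeros as g inside |z| < 2
Step 5: g(z) = 68z has 1 zero (at the origin, multiplicity 1) inside |z| < 2. Answer = 1

1


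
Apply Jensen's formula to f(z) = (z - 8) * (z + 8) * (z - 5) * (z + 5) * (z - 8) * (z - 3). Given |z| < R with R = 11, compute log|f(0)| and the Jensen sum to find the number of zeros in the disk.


Jensen's formula: (1/2pi)*integral log|f(Re^it)|dt = log|f(0)| + sum_{|a_k|<R} log(R/|a_k|)
Step 1: f(0) = (-8) * 8 * (-5) * 5 * (-8) * (-3) = 38400
Step 2: log|f(0)| = log|8| + log|-8| + log|5| + log|-5| + log|8| + log|3| = 10.5558
Step 3: Zeros inside |z| < 11: 8, -8, 5, -5, 8, 3
Step 4: Jensen sum = log(11/8) + log(11/8) + log(11/5) + log(11/5) + log(11/8) + log(11/3) = 3.8316
Step 5: n(R) = number of terms in the Jensen sum = count of zeros inside |z| < 11 = 6

6


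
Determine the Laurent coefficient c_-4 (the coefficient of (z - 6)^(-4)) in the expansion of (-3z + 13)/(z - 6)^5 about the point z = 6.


Step 1: Write the numerator in powers of (z - 6): -3z + 13 = -3(z - 6) + (-3*6 + 13) = -3(z - 6) - 5
Step 2: Divide by (z - 6)^5: f(z) = -5(z - 6)^(-5) - 3(z - 6)^(-4)
Step 3: This finite sum is the Laurent series of f about z = 6.
Step 4: Coefficient of (z - 6)^(-4) = coefficient of (z - 6) in the re-centred numerator = -3

-3


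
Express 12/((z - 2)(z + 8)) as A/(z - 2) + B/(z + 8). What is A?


Step 1: Multiply both sides by (z - 2) and set z = 2
Step 2: A = 12 / (2 + 8)
Step 3: A = 12 / 10
Step 4: A = 6/5

6/5


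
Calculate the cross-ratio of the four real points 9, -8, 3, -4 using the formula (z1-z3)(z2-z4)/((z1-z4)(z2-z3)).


Step 1: (z1-z3)(z2-z4) = 6 * (-4) = -24
Step 2: (z1-z4)(z2-z3) = 13 * (-11) = -143
Step 3: Cross-ratio = 24/143 = 24/143

24/143


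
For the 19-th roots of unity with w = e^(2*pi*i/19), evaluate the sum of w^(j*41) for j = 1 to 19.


Step 1: The sum sum_{j=1}^{n} w^(k*j) equals n if n | k, else 0.
Step 2: Here n = 19, k = 41
Step 3: Does n divide k? 19 | 41 -> False
Step 4: Sum = 0

0


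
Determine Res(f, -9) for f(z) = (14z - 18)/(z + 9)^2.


Step 1: Pole of order 2 at z = -9
Step 2: Res = lim d/dz [(z + 9)^2 * f(z)] as z -> -9
Step 3: (z + 9)^2 * f(z) = 14z - 18
Step 4: d/dz[14z - 18] = 14

14


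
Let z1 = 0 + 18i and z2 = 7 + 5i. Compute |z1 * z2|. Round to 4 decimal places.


Step 1: |z1| = sqrt(0^2 + 18^2) = sqrt(324)
Step 2: |z2| = sqrt(7^2 + 5^2) = sqrt(74)
Step 3: |z1*z2| = |z1|*|z2| = sqrt(324) * sqrt(74) = sqrt(324 * 74) = sqrt(23976)
Step 4: = 154.8419

154.8419


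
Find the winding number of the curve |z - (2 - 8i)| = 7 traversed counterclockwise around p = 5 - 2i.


Step 1: Center c = (2, -8), radius = 7
Step 2: |p - c|^2 = 3^2 + 6^2 = 45
Step 3: r^2 = 49
Step 4: |p-c| < r so winding number = 1

1


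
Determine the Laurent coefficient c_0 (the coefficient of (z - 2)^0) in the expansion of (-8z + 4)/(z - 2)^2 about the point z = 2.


Step 1: Write the numerator in powers of (z - 2): -8z + 4 = -8(z - 2) + (-8*2 + 4) = -8(z - 2) - 12
Step 2: Divide by (z - 2)^2: f(z) = -12(z - 2)^(-2) - 8(z - 2)^(-1)
Step 3: This finite sum is the Laurent series of f about z = 2.
Step 4: Only the powers -2 and -1 appear, so the coefficient of (z - 2)^0 = 0

0


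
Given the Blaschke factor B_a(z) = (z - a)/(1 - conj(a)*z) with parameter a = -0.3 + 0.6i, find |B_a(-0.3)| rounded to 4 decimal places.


Step 1: Numerator z0 - a = -0.3 - (-0.3 + 0.6i) = 0 - 0.6i
Step 2: Denominator 1 - conj(a)*z0 = 1 - (-0.3 - 0.6i)*(-0.3) = 0.91 - 0.18i
Step 3: |z0 - a|^2 = 0^2 + (-0.6)^2 = 0.36; |1 - conj(a)*z0|^2 = 0.91^2 + (-0.18)^2 = 0.8605
Step 4: |B_a(-0.3)| = sqrt(0.36 / 0.8605) = sqrt(0.418361)
Step 5: = 0.6468

0.6468


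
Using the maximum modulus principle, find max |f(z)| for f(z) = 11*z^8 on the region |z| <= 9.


Step 1: On |z| = 9, |f(z)| = 11 * |z|^8 = 11 * 9^8
Step 2: By maximum modulus principle, maximum is on boundary.
Step 3: Maximum = 11 * 43046721 = 473513931

473513931


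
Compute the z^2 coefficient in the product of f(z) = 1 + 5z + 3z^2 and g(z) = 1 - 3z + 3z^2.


Step 1: z^2 term in f*g comes from: (1)*(3z^2) + (5z)*(-3z) + (3z^2)*(1)
Step 2: = 3 - 15 + 3
Step 3: = -9

-9


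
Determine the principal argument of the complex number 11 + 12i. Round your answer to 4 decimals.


Step 1: z = 11 + 12i
Step 2: arg(z) = atan2(12, 11)
Step 3: arg(z) = 0.8288

0.8288


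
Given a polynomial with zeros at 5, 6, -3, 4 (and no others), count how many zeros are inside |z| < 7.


Step 1: Check each root:
  z = 5: |5| = 5 < 7
  z = 6: |6| = 6 < 7
  z = -3: |-3| = 3 < 7
  z = 4: |4| = 4 < 7
Step 2: Count = 4

4


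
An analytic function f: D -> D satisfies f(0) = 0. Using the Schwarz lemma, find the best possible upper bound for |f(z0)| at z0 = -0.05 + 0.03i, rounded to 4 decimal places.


Step 1: Schwarz lemma: if f: D -> D is analytic with f(0) = 0, then |f(z)| <= |z| for all z in D, and this is sharp (f(z) = z).
Step 2: |z0|^2 = (-0.05)^2 + 0.03^2 = 0.0034
Step 3: |z0| = sqrt(0.0034) = 0.05831
Step 4: Best bound = |z0| = 0.0583

0.0583


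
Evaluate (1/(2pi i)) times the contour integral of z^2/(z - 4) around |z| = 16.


Step 1: f(z) = z^2, a = 4 is inside |z| = 16
Step 2: By Cauchy integral formula: (1/(2pi*i)) * integral = f(a)
Step 3: f(4) = 4^2 = 16

16


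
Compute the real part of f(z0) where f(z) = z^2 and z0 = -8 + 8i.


Step 1: z0 = -8 + 8i
Step 2: z0^2 = (-8)^2 - 8^2 - 128i
Step 3: real part = 64 - 64 = 0

0


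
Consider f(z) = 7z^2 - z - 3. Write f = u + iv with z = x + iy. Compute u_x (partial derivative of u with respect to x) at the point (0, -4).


Step 1: f(z) = 7(x+iy)^2 - (x+iy) - 3
Step 2: u = 7(x^2 - y^2) - x - 3
Step 3: u_x = 14x - 1
Step 4: At (0, -4): u_x = 0 - 1 = -1

-1


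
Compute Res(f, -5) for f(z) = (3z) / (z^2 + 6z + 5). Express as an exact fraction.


Step 1: Q(z) = z^2 + 6z + 5 = (z + 5)(z + 1)
Step 2: Q'(z) = 2z + 6
Step 3: Q'(-5) = -4, P(-5) = -15
Step 4: Res = P(-5)/Q'(-5) = -15/(-4) = 15/4

15/4


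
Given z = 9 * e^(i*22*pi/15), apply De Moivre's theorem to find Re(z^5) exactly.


Step 1: By De Moivre's theorem, z^5 = 9^5 * e^(i*5*22*pi/15) = 59049 * (cos(22*pi/3) + i*sin(22*pi/3))
Step 2: |z|^5 = 9^5 = 59049
Step 3: Reduce the angle mod 2*pi: 22*pi/3 - 6*pi = 4*pi/3
Step 4: cos(4*pi/3) = -1/2
Step 5: Re(z^5) = 59049 * (-1/2) = -59049/2

-59049/2


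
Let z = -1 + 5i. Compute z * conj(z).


Step 1: conj(z) = -1 - 5i
Step 2: z * conj(z) = (-1)^2 + 5^2
Step 3: = 1 + 25 = 26

26


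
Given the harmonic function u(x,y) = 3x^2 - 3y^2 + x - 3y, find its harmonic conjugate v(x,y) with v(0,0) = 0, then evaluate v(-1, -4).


Step 1: v_x = -u_y = 6y + 3
Step 2: v_y = u_x = 6x + 1
Step 3: v = 6xy + 3x + y + C
Step 4: v(0,0) = 0 => C = 0
Step 5: v(-1, -4) = 17

17


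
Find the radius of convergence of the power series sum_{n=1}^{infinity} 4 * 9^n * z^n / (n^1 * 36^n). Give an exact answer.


Step 1: General term a_n = 4 * 9^n / (n^1 * 36^n)
Step 2: By the root test, |a_n|^(1/n) = 4^(1/n) * 9 / (n^(1/n) * 36) -> 9/36 as n -> infinity (since 4^(1/n) -> 1 and n^(1/n) -> 1)
Step 3: R = 1/lim|a_n|^(1/n) = 36/9 = 4

4


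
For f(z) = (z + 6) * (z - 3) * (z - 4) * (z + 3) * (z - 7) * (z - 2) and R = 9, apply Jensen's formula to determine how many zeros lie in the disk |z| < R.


Jensen's formula: (1/2pi)*integral log|f(Re^it)|dt = log|f(0)| + sum_{|a_k|<R} log(R/|a_k|)
Step 1: f(0) = 6 * (-3) * (-4) * 3 * (-7) * (-2) = 3024
Step 2: log|f(0)| = log|-6| + log|3| + log|4| + log|-3| + log|7| + log|2| = 8.0143
Step 3: Zeros inside |z| < 9: -6, 3, 4, -3, 7, 2
Step 4: Jensen sum = log(9/6) + log(9/3) + log(9/4) + log(9/3) + log(9/7) + log(9/2) = 5.169
Step 5: n(R) = number of terms in the Jensen sum = count of zeros inside |z| < 9 = 6

6


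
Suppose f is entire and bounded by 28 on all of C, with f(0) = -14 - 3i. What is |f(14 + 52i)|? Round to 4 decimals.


Step 1: By Liouville's theorem, a bounded entire function is constant.
Step 2: f(z) = f(0) = -14 - 3i for all z.
Step 3: |f(w)| = |-14 - 3i| = sqrt(196 + 9)
Step 4: = 14.3178

14.3178


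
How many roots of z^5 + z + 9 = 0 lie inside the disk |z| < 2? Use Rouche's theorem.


Step 1: On |z| = 2 the three terms have sizes |z^5| = 2^5 = 32, |z| = 2, |9| = 9
Step 2: The dominant term is g(z) = z^5; let h(z) = z + 9 so f = g + h
Step 3: On |z| = 2: |g| = 32 and |h| <= 2 + 9 = 11
Step 4: Since 32 > 11, |h| < |g| on |z| = 2, so by Rouche f has the same number of zeros as g inside |z| < 2
Step 5: g(z) = z^5 has 5 zeros (all at the origin) inside |z| < 2. Answer = 5

5


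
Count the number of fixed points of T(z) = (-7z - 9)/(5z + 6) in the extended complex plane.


Step 1: Fixed points satisfy T(z) = z
Step 2: 5z^2 + 13z + 9 = 0
Step 3: Discriminant = 13^2 - 4*5*9 = -11
Step 4: Number of fixed points = 2

2


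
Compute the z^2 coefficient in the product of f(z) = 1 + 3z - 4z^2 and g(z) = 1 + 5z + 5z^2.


Step 1: z^2 term in f*g comes from: (1)*(5z^2) + (3z)*(5z) + (-4z^2)*(1)
Step 2: = 5 + 15 - 4
Step 3: = 16

16


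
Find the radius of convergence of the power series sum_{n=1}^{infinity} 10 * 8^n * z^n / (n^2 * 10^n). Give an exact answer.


Step 1: General term a_n = 10 * 8^n / (n^2 * 10^n)
Step 2: By the root test, |a_n|^(1/n) = 10^(1/n) * 8 / (n^(2/n) * 10) -> 8/10 as n -> infinity (since 10^(1/n) -> 1 and n^(2/n) -> 1)
Step 3: R = 1/lim|a_n|^(1/n) = 10/8 = 5/4

5/4


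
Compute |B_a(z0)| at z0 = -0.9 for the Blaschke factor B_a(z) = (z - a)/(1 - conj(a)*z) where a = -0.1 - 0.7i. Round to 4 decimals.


Step 1: Numerator z0 - a = -0.9 - (-0.1 - 0.7i) = -0.8 + 0.7i
Step 2: Denominator 1 - conj(a)*z0 = 1 - (-0.1 + 0.7i)*(-0.9) = 0.91 + 0.63i
Step 3: |z0 - a|^2 = (-0.8)^2 + 0.7^2 = 1.13; |1 - conj(a)*z0|^2 = 0.91^2 + 0.63^2 = 1.225
Step 4: |B_a(-0.9)| = sqrt(1.13 / 1.225) = sqrt(0.922449)
Step 5: = 0.9604

0.9604


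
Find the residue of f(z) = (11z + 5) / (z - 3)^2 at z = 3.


Step 1: Pole of order 2 at z = 3
Step 2: Res = lim d/dz [(z - 3)^2 * f(z)] as z -> 3
Step 3: (z - 3)^2 * f(z) = 11z + 5
Step 4: d/dz[11z + 5] = 11

11


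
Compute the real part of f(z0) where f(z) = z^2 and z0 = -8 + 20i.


Step 1: z0 = -8 + 20i
Step 2: z0^2 = (-8)^2 - 20^2 - 320i
Step 3: real part = 64 - 400 = -336

-336


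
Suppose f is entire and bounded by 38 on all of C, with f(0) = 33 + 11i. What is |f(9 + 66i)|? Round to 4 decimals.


Step 1: By Liouville's theorem, a bounded entire function is constant.
Step 2: f(z) = f(0) = 33 + 11i for all z.
Step 3: |f(w)| = |33 + 11i| = sqrt(1089 + 121)
Step 4: = 34.7851

34.7851


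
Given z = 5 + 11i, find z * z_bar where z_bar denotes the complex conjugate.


Step 1: conj(z) = 5 - 11i
Step 2: z * conj(z) = 5^2 + 11^2
Step 3: = 25 + 121 = 146

146


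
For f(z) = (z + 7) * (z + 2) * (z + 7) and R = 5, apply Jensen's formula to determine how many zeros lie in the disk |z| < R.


Jensen's formula: (1/2pi)*integral log|f(Re^it)|dt = log|f(0)| + sum_{|a_k|<R} log(R/|a_k|)
Step 1: f(0) = 7 * 2 * 7 = 98
Step 2: log|f(0)| = log|-7| + log|-2| + log|-7| = 4.585
Step 3: Zeros inside |z| < 5: -2
Step 4: Jensen sum = log(5/2) = 0.9163
Step 5: n(R) = number of terms in the Jensen sum = count of zeros inside |z| < 5 = 1

1


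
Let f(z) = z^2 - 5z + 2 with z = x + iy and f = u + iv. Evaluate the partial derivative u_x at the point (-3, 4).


Step 1: f(z) = (x+iy)^2 - 5(x+iy) + 2
Step 2: u = (x^2 - y^2) - 5x + 2
Step 3: u_x = 2x - 5
Step 4: At (-3, 4): u_x = -6 - 5 = -11

-11


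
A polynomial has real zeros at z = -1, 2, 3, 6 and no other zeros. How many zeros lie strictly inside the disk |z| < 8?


Step 1: Check each root:
  z = -1: |-1| = 1 < 8
  z = 2: |2| = 2 < 8
  z = 3: |3| = 3 < 8
  z = 6: |6| = 6 < 8
Step 2: Count = 4

4


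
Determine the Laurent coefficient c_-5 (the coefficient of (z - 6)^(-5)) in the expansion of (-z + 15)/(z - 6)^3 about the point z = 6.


Step 1: Write the numerator in powers of (z - 6): -z + 15 = -(z - 6) + (-1*6 + 15) = -(z - 6) + 9
Step 2: Divide by (z - 6)^3: f(z) = 9(z - 6)^(-3) - (z - 6)^(-2)
Step 3: This finite sum is the Laurent series of f about z = 6.
Step 4: Only the powers -3 and -2 appear, so the coefficient of (z - 6)^(-5) = 0

0


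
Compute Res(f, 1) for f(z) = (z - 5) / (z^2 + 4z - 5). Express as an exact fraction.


Step 1: Q(z) = z^2 + 4z - 5 = (z - 1)(z + 5)
Step 2: Q'(z) = 2z + 4
Step 3: Q'(1) = 6, P(1) = -4
Step 4: Res = P(1)/Q'(1) = -4/6 = -2/3

-2/3


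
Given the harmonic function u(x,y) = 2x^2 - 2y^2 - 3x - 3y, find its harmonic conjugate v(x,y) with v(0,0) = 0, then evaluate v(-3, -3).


Step 1: v_x = -u_y = 4y + 3
Step 2: v_y = u_x = 4x - 3
Step 3: v = 4xy + 3x - 3y + C
Step 4: v(0,0) = 0 => C = 0
Step 5: v(-3, -3) = 36

36


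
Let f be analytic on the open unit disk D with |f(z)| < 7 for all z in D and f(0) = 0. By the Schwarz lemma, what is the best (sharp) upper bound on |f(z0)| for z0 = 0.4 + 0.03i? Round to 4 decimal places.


Step 1: g = f/7 maps D -> D with g(0) = 0, so by the Schwarz lemma |g(z)| <= |z|, i.e. |f(z)| <= 7|z|; this is sharp (f(z) = 7z).
Step 2: |z0|^2 = 0.4^2 + 0.03^2 = 0.1609
Step 3: |z0| = sqrt(0.1609) = 0.401123
Step 4: Best bound = 7 * |z0| = 7 * 0.401123 = 2.8079

2.8079


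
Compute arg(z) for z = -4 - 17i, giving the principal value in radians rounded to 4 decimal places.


Step 1: z = -4 - 17i
Step 2: arg(z) = atan2(-17, -4)
Step 3: arg(z) = -1.8019

-1.8019


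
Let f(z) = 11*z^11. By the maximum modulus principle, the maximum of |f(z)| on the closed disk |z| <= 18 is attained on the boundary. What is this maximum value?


Step 1: On |z| = 18, |f(z)| = 11 * |z|^11 = 11 * 18^11
Step 2: By maximum modulus principle, maximum is on boundary.
Step 3: Maximum = 11 * 64268410079232 = 706952510871552

706952510871552


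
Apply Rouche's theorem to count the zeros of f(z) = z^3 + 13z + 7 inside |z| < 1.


Step 1: On |z| = 1 the three terms have sizes |z^3| = 1^3 = 1, |13z| = 13*1 = 13, |7| = 7
Step 2: The dominant term is g(z) = 13z; let h(z) = z^3 + 7 so f = g + h
Step 3: On |z| = 1: |g| = 13 and |h| <= 1 + 7 = 8
Step 4: Since 13 > 8, |h| < |g| on |z| = 1, so by Rouche f has the same number of zeros as g inside |z| < 1
Step 5: g(z) = 13z has 1 zero (at the origin, multiplicity 1) inside |z| < 1. Answer = 1

1


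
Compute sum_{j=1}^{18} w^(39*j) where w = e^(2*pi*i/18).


Step 1: The sum sum_{j=1}^{n} w^(k*j) equals n if n | k, else 0.
Step 2: Here n = 18, k = 39
Step 3: Does n divide k? 18 | 39 -> False
Step 4: Sum = 0

0


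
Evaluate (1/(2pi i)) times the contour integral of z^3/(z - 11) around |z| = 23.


Step 1: f(z) = z^3, a = 11 is inside |z| = 23
Step 2: By Cauchy integral formula: (1/(2pi*i)) * integral = f(a)
Step 3: f(11) = 11^3 = 1331

1331


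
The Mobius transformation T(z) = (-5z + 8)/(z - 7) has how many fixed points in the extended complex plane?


Step 1: Fixed points satisfy T(z) = z
Step 2: z^2 - 2z - 8 = 0
Step 3: Discriminant = (-2)^2 - 4*1*(-8) = 36
Step 4: Number of fixed points = 2

2


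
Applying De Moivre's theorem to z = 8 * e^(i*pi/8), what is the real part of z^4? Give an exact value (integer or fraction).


Step 1: By De Moivre's theorem, z^4 = 8^4 * e^(i*4*pi/8) = 4096 * (cos(pi/2) + i*sin(pi/2))
Step 2: |z|^4 = 8^4 = 4096
Step 3: The angle pi/2 already lies in [0, 2*pi)
Step 4: cos(pi/2) = 0
Step 5: Re(z^4) = 4096 * 0 = 0

0


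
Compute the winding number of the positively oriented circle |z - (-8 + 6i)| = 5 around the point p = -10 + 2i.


Step 1: Center c = (-8, 6), radius = 5
Step 2: |p - c|^2 = (-2)^2 + (-4)^2 = 20
Step 3: r^2 = 25
Step 4: |p-c| < r so winding number = 1

1


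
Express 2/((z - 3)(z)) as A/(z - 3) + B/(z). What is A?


Step 1: Multiply both sides by (z - 3) and set z = 3
Step 2: A = 2 / (3 - 0)
Step 3: A = 2 / 3
Step 4: A = 2/3

2/3


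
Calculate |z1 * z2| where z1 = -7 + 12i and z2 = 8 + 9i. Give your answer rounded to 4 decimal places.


Step 1: |z1| = sqrt((-7)^2 + 12^2) = sqrt(193)
Step 2: |z2| = sqrt(8^2 + 9^2) = sqrt(145)
Step 3: |z1*z2| = |z1|*|z2| = sqrt(193) * sqrt(145) = sqrt(193 * 145) = sqrt(27985)
Step 4: = 167.2872

167.2872


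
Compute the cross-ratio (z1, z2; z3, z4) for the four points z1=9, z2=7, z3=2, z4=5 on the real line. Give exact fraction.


Step 1: (z1-z3)(z2-z4) = 7 * 2 = 14
Step 2: (z1-z4)(z2-z3) = 4 * 5 = 20
Step 3: Cross-ratio = 14/20 = 7/10

7/10


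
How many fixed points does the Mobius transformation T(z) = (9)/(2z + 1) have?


Step 1: Fixed points satisfy T(z) = z
Step 2: 2z^2 + z - 9 = 0
Step 3: Discriminant = 1^2 - 4*2*(-9) = 73
Step 4: Number of fixed points = 2

2


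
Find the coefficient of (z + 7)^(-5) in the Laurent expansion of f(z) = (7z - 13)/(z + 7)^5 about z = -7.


Step 1: Write the numerator in powers of (z + 7): 7z - 13 = 7(z + 7) + (7*(-7) - 13) = 7(z + 7) - 62
Step 2: Divide by (z + 7)^5: f(z) = -62(z + 7)^(-5) + 7(z + 7)^(-4)
Step 3: This finite sum is the Laurent series of f about z = -7.
Step 4: Coefficient of (z + 7)^(-5) = 7*(-7) - 13 = -62

-62


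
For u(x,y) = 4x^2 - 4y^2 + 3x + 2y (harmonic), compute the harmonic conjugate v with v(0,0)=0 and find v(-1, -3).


Step 1: v_x = -u_y = 8y - 2
Step 2: v_y = u_x = 8x + 3
Step 3: v = 8xy - 2x + 3y + C
Step 4: v(0,0) = 0 => C = 0
Step 5: v(-1, -3) = 17

17


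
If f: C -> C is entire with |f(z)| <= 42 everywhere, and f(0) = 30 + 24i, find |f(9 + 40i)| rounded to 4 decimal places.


Step 1: By Liouville's theorem, a bounded entire function is constant.
Step 2: f(z) = f(0) = 30 + 24i for all z.
Step 3: |f(w)| = |30 + 24i| = sqrt(900 + 576)
Step 4: = 38.4187

38.4187


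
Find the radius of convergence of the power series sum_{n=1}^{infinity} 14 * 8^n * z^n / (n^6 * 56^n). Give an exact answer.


Step 1: General term a_n = 14 * 8^n / (n^6 * 56^n)
Step 2: By the root test, |a_n|^(1/n) = 14^(1/n) * 8 / (n^(6/n) * 56) -> 8/56 as n -> infinity (since 14^(1/n) -> 1 and n^(6/n) -> 1)
Step 3: R = 1/lim|a_n|^(1/n) = 56/8 = 7

7


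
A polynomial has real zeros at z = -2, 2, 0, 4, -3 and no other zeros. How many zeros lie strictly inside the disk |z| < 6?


Step 1: Check each root:
  z = -2: |-2| = 2 < 6
  z = 2: |2| = 2 < 6
  z = 0: |0| = 0 < 6
  z = 4: |4| = 4 < 6
  z = -3: |-3| = 3 < 6
Step 2: Count = 5

5


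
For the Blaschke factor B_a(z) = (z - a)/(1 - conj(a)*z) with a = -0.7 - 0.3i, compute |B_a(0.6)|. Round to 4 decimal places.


Step 1: Numerator z0 - a = 0.6 - (-0.7 - 0.3i) = 1.3 + 0.3i
Step 2: Denominator 1 - conj(a)*z0 = 1 - (-0.7 + 0.3i)*0.6 = 1.42 - 0.18i
Step 3: |z0 - a|^2 = 1.3^2 + 0.3^2 = 1.78; |1 - conj(a)*z0|^2 = 1.42^2 + (-0.18)^2 = 2.0488
Step 4: |B_a(0.6)| = sqrt(1.78 / 2.0488) = sqrt(0.868801)
Step 5: = 0.9321

0.9321


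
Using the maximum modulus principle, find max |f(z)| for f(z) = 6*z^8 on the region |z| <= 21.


Step 1: On |z| = 21, |f(z)| = 6 * |z|^8 = 6 * 21^8
Step 2: By maximum modulus principle, maximum is on boundary.
Step 3: Maximum = 6 * 37822859361 = 226937156166

226937156166


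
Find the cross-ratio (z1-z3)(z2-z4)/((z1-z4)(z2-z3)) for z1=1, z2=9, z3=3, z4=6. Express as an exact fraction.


Step 1: (z1-z3)(z2-z4) = (-2) * 3 = -6
Step 2: (z1-z4)(z2-z3) = (-5) * 6 = -30
Step 3: Cross-ratio = 6/30 = 1/5

1/5


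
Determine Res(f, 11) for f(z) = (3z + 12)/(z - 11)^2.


Step 1: Pole of order 2 at z = 11
Step 2: Res = lim d/dz [(z - 11)^2 * f(z)] as z -> 11
Step 3: (z - 11)^2 * f(z) = 3z + 12
Step 4: d/dz[3z + 12] = 3

3


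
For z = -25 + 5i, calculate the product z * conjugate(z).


Step 1: conj(z) = -25 - 5i
Step 2: z * conj(z) = (-25)^2 + 5^2
Step 3: = 625 + 25 = 650

650


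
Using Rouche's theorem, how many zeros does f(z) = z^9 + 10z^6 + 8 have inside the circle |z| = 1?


Step 1: On |z| = 1 the three terms have sizes |z^9| = 1^9 = 1, |10z^6| = 10*1^6 = 10, |8| = 8
Step 2: The dominant term is g(z) = 10z^6; let h(z) = z^9 + 8 so f = g + h
Step 3: On |z| = 1: |g| = 10 and |h| <= 1 + 8 = 9
Step 4: Since 10 > 9, |h| < |g| on |z| = 1, so by Rouche f has the same number of zeros as g inside |z| < 1
Step 5: g(z) = 10z^6 has 6 zeros (at the origin, multiplicity 6) inside |z| < 1. Answer = 6

6


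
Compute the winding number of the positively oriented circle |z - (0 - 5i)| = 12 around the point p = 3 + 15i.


Step 1: Center c = (0, -5), radius = 12
Step 2: |p - c|^2 = 3^2 + 20^2 = 409
Step 3: r^2 = 144
Step 4: |p-c| > r so winding number = 0

0


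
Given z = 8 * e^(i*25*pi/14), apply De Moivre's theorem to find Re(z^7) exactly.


Step 1: By De Moivre's theorem, z^7 = 8^7 * e^(i*7*25*pi/14) = 2097152 * (cos(25*pi/2) + i*sin(25*pi/2))
Step 2: |z|^7 = 8^7 = 2097152
Step 3: Reduce the angle mod 2*pi: 25*pi/2 - 12*pi = pi/2
Step 4: cos(pi/2) = 0
Step 5: Re(z^7) = 2097152 * 0 = 0

0


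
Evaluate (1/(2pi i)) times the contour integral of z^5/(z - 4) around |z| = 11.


Step 1: f(z) = z^5, a = 4 is inside |z| = 11
Step 2: By Cauchy integral formula: (1/(2pi*i)) * integral = f(a)
Step 3: f(4) = 4^5 = 1024

1024


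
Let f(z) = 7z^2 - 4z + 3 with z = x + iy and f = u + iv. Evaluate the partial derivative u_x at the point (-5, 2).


Step 1: f(z) = 7(x+iy)^2 - 4(x+iy) + 3
Step 2: u = 7(x^2 - y^2) - 4x + 3
Step 3: u_x = 14x - 4
Step 4: At (-5, 2): u_x = -70 - 4 = -74

-74
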